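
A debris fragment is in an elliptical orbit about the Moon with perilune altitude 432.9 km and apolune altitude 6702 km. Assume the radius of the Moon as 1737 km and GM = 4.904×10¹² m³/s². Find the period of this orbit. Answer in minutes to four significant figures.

T ≈ 577.7 minutes

r_p = 1737 + 432.9 = 2169.9 km = 2.1699×10⁶ m.
r_a = 1737 + 6702 = 8439.0 km = 8.4390×10⁶ m.
Semi-major axis a = (r_p + r_a)/2 = (2169.9 + 8439.0)/2 = 5304.4 km = 5.304×10⁶ m.
By Kepler's third law T = 2π√(a³/μ) = 2π × 5.517×10³ = 3.466×10⁴ s.
= 577.7 minutes.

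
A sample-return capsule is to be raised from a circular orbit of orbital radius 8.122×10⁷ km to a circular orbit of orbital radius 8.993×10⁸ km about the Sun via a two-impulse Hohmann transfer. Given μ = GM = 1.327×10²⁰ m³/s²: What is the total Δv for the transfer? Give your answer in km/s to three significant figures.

r₁ = 8.122×10⁷ km = 8.122×10¹⁰ m.
r₂ = 8.993×10⁸ km = 8.993×10¹¹ m.
Transfer ellipse a_t = (r₁ + r₂)/2 = 4.903×10¹¹ m.
At r₁: circular v_c1 = √(μ/r₁) = 40420 m/s; transfer-perihelion v_p = √[μ(2/r₁ − 1/a_t)] = 54740 m/s.
Δv₁ = v_p − v_c1 = 14320 m/s.
At r₂: circular v_c2 = √(μ/r₂) = 12150 m/s; transfer-aphelion v_a = √[μ(2/r₂ − 1/a_t)] = 4944 m/s.
Δv₂ = v_c2 − v_a = 7203 m/s.
Total Δv = Δv₁ + Δv₂ = 21530 m/s = 21.53 km/s.

Δv_total ≈ 21.5 km/s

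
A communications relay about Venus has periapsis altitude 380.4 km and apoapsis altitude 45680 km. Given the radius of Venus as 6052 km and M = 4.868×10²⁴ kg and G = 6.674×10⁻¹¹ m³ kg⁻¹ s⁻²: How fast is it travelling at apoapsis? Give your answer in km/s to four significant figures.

v ≈ 1.179 km/s

μ = GM = 6.674×10⁻¹¹ × 4.868×10²⁴ = 3.249×10¹⁴ m³/s².
r_p = 6052 + 380.4 = 6432.4 km = 6.4324×10⁶ m.
r_a = 6052 + 45680 = 51732 km = 5.1732×10⁷ m.
Semi-major axis a = (r_p + r_a)/2 = 29082 km = 2.908×10⁷ m.
Vis-viva: v² = μ(2/r − 1/a) = 3.249×10¹⁴ × (3.866×10⁻⁸ − 3.439×10⁻⁸) = 1.389×10⁶ m²/s².
v = 1179 m/s = 1.179 km/s.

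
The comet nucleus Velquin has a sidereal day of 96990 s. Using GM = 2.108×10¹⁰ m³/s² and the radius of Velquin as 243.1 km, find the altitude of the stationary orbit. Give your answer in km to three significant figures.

h_sync ≈ 1470 km

A synchronous orbit has period T, so by Kepler's third law a = (μT²/4π²)^(1/3).
μT²/4π² = 2.108×10¹⁰ × (9.699×10⁴)² / 39.48 = 5.023×10¹⁸ m³.
a = 1.713×10⁶ m = 1712.6 km.
Altitude h = a − R = 1712.6 − 243.1 = 1469.5 km.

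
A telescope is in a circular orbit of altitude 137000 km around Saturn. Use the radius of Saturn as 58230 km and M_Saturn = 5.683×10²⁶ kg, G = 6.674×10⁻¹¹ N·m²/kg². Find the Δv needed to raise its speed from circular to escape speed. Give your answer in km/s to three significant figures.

μ = GM = 6.674×10⁻¹¹ × 5.683×10²⁶ = 3.793×10¹⁶ m³/s².
r = 58230 + 137000 = 195230 km = 1.9523×10⁸ m.
Circular speed v_c = √(μ/r) = 13940 m/s.
Escape speed v_esc = √(2μ/r) = √2 × v_c = 19710 m/s.
Δv = v_esc − v_c = 5773 m/s = 5.773 km/s.

Δv ≈ 5.77 km/s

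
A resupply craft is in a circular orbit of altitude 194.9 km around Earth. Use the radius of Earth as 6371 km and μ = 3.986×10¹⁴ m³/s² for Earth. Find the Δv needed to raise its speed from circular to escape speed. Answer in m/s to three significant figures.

r = 6371 + 194.9 = 6565.9 km = 6.5659×10⁶ m.
Circular speed v_c = √(μ/r) = 7792 m/s.
Escape speed v_esc = √(2μ/r) = √2 × v_c = 11020 m/s.
Δv = v_esc − v_c = 3227 m/s.

Δv ≈ 3230 m/s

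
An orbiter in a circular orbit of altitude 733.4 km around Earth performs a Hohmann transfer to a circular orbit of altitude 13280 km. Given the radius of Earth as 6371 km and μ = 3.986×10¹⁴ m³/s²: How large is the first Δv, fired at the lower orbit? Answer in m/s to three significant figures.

Δv ≈ 1590 m/s

r₁ = 6371 + 733.4 = 7104.4 km = 7.1044×10⁶ m.
r₂ = 6371 + 13280 = 19651 km = 1.9651×10⁷ m.
Transfer ellipse a_t = (r₁ + r₂)/2 = 1.338×10⁷ m.
At r₁: circular v_c1 = √(μ/r₁) = 7490 m/s; transfer-perigee v_p = √[μ(2/r₁ − 1/a_t)] = 9078 m/s.
Δv₁ = v_p − v_c1 = 1588 m/s.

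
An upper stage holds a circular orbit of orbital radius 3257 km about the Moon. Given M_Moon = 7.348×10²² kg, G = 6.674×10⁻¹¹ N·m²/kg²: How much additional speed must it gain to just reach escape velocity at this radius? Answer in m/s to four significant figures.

Δv ≈ 508.3 m/s

μ = GM = 6.674×10⁻¹¹ × 7.348×10²² = 4.904×10¹² m³/s².
r = 3257 km = 3.257×10⁶ m.
Circular speed v_c = √(μ/r) = 1227 m/s.
Escape speed v_esc = √(2μ/r) = √2 × v_c = 1735 m/s.
Δv = v_esc − v_c = 508.3 m/s.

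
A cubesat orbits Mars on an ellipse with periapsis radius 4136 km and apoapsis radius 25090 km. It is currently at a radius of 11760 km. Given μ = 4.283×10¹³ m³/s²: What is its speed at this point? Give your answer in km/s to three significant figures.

v ≈ 2.09 km/s

Semi-major axis a = (r_p + r_a)/2 = 14613 km = 1.461×10⁷ m.
Vis-viva: v² = μ(2/r − 1/a) = 4.283×10¹³ × (1.701×10⁻⁷ − 6.843×10⁻⁸) = 4.353×10⁶ m²/s².
v = 2086 m/s = 2.086 km/s.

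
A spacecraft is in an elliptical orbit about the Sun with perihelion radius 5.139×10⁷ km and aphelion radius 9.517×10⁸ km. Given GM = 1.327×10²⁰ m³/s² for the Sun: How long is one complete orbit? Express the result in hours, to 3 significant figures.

Semi-major axis a = (r_p + r_a)/2 = (5.1390×10⁷ + 9.5170×10⁸)/2 = 5.0154×10⁸ km = 5.015×10¹¹ m.
By Kepler's third law T = 2π√(a³/μ) = 2π × 3.083×10⁷ = 1.937×10⁸ s.
= 53820 hours.

T ≈ 53800 hours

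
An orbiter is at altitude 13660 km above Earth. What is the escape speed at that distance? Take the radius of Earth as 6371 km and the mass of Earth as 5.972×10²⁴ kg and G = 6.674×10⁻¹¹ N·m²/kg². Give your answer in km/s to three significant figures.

v_esc ≈ 6.31 km/s

μ = GM = 6.674×10⁻¹¹ × 5.972×10²⁴ = 3.986×10¹⁴ m³/s².
r = 6371 + 13660 = 20031 km = 2.0031×10⁷ m.
Escape speed v_esc = √(2μ/r) = √(2 × 3.986×10¹⁴ / 2.003×10⁷) = √(3.980×10⁷) = 6308 m/s.
= 6.308 km/s.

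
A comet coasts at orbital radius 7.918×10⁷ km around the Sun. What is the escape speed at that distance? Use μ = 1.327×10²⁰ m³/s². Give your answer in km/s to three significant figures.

r = 7.918×10⁷ km = 7.918×10¹⁰ m.
Escape speed v_esc = √(2μ/r) = √(2 × 1.327×10²⁰ / 7.918×10¹⁰) = √(3.352×10⁹) = 57900 m/s.
= 57.90 km/s.

v_esc ≈ 57.9 km/s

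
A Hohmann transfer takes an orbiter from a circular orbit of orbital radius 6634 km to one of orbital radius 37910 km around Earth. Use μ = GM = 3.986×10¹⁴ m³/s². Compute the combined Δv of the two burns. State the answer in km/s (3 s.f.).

r₁ = 6634 km = 6.634×10⁶ m.
r₂ = 37910 km = 3.791×10⁷ m.
Transfer ellipse a_t = (r₁ + r₂)/2 = 2.227×10⁷ m.
At r₁: circular v_c1 = √(μ/r₁) = 7751 m/s; transfer-perigee v_p = √[μ(2/r₁ − 1/a_t)] = 10110 m/s.
Δv₁ = v_p − v_c1 = 2362 m/s.
At r₂: circular v_c2 = √(μ/r₂) = 3243 m/s; transfer-apogee v_a = √[μ(2/r₂ − 1/a_t)] = 1770 m/s.
Δv₂ = v_c2 − v_a = 1473 m/s.
Total Δv = Δv₁ + Δv₂ = 3834 m/s = 3.834 km/s.

Δv_total ≈ 3.83 km/s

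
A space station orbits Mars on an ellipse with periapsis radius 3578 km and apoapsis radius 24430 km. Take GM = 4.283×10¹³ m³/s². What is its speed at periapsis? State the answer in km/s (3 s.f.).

Semi-major axis a = (r_p + r_a)/2 = 14004 km = 1.400×10⁷ m.
Vis-viva: v² = μ(2/r − 1/a) = 4.283×10¹³ × (5.590×10⁻⁷ − 7.141×10⁻⁸) = 2.088×10⁷ m²/s².
v = 4570 m/s = 4.570 km/s.

v ≈ 4.57 km/s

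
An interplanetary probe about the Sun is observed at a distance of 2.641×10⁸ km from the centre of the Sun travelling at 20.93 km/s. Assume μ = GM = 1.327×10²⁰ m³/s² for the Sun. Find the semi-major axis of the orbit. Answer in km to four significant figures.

a ≈ 2.341×10⁸ km

r = 2.641×10¹¹ m.
Vis-viva rearranged: 1/a = 2/r − v²/μ = 7.573×10⁻¹² − 3.301×10⁻¹² = 4.272×10⁻¹² m⁻¹.
a = 2.341×10¹¹ m = 2.3410×10⁸ km.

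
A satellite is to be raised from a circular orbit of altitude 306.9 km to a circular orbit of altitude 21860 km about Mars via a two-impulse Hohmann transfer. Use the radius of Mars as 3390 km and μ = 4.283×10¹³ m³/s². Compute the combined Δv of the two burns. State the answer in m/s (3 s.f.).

r₁ = 3390 + 306.9 = 3696.9 km = 3.6969×10⁶ m.
r₂ = 3390 + 21860 = 25250 km = 2.5250×10⁷ m.
Transfer ellipse a_t = (r₁ + r₂)/2 = 1.447×10⁷ m.
At r₁: circular v_c1 = √(μ/r₁) = 3404 m/s; transfer-periapsis v_p = √[μ(2/r₁ − 1/a_t)] = 4496 m/s.
Δv₁ = v_p − v_c1 = 1092 m/s.
At r₂: circular v_c2 = √(μ/r₂) = 1302 m/s; transfer-apoapsis v_a = √[μ(2/r₂ − 1/a_t)] = 658.2 m/s.
Δv₂ = v_c2 − v_a = 644.2 m/s.
Total Δv = Δv₁ + Δv₂ = 1736 m/s.

Δv_total ≈ 1740 m/s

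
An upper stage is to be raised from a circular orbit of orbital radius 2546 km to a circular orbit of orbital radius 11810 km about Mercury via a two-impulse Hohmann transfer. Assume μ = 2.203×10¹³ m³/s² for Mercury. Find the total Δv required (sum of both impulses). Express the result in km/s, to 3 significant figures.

Δv_total ≈ 1.38 km/s

r₁ = 2546 km = 2.546×10⁶ m.
r₂ = 11810 km = 1.181×10⁷ m.
Transfer ellipse a_t = (r₁ + r₂)/2 = 7.178×10⁶ m.
At r₁: circular v_c1 = √(μ/r₁) = 2942 m/s; transfer-periherm v_p = √[μ(2/r₁ − 1/a_t)] = 3773 m/s.
Δv₁ = v_p − v_c1 = 831.6 m/s.
At r₂: circular v_c2 = √(μ/r₂) = 1366 m/s; transfer-apoherm v_a = √[μ(2/r₂ − 1/a_t)] = 813.4 m/s.
Δv₂ = v_c2 − v_a = 552.4 m/s.
Total Δv = Δv₁ + Δv₂ = 1384 m/s = 1.384 km/s.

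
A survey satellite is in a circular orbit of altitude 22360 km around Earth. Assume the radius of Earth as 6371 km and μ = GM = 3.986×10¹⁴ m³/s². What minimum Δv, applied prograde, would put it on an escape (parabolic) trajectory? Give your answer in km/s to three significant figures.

Δv ≈ 1.54 km/s

r = 6371 + 22360 = 28731 km = 2.8731×10⁷ m.
Circular speed v_c = √(μ/r) = 3725 m/s.
Escape speed v_esc = √(2μ/r) = √2 × v_c = 5268 m/s.
Δv = v_esc − v_c = 1543 m/s = 1.543 km/s.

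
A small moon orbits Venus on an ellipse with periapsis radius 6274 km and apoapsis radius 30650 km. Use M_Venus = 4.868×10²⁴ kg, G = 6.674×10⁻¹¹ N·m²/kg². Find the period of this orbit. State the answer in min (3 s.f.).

μ = GM = 6.674×10⁻¹¹ × 4.868×10²⁴ = 3.249×10¹⁴ m³/s².
Semi-major axis a = (r_p + r_a)/2 = (6274.0 + 30650)/2 = 18462 km = 1.846×10⁷ m.
By Kepler's third law T = 2π√(a³/μ) = 2π × 4.401×10³ = 2.765×10⁴ s.
= 460.9 min.

T ≈ 461 min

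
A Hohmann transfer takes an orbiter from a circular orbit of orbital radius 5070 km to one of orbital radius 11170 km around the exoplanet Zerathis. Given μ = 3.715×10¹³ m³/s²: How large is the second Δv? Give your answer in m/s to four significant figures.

r₁ = 5070 km = 5.070×10⁶ m.
r₂ = 11170 km = 1.117×10⁷ m.
Transfer ellipse a_t = (r₁ + r₂)/2 = 8.120×10⁶ m.
At r₁: circular v_c1 = √(μ/r₁) = 2707 m/s; transfer-periapsis v_p = √[μ(2/r₁ − 1/a_t)] = 3175 m/s.
At r₂: circular v_c2 = √(μ/r₂) = 1824 m/s; transfer-apoapsis v_a = √[μ(2/r₂ − 1/a_t)] = 1441 m/s.
Δv₂ = v_c2 − v_a = 382.6 m/s.

Δv ≈ 382.6 m/s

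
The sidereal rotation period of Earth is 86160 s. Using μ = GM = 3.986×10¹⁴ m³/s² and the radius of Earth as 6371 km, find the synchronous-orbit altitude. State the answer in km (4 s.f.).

h_sync ≈ 35790 km

A synchronous orbit has period T, so by Kepler's third law a = (μT²/4π²)^(1/3).
μT²/4π² = 3.986×10¹⁴ × (8.616×10⁴)² / 39.48 = 7.495×10²² m³.
a = 4.216×10⁷ m = 42163 km.
Altitude h = a − R = 42163 − 6371 = 35792 km.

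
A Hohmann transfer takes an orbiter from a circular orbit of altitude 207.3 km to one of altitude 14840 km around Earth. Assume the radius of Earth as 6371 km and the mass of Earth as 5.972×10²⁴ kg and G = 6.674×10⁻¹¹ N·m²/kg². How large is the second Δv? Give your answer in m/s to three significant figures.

Δv ≈ 1350 m/s

μ = GM = 6.674×10⁻¹¹ × 5.972×10²⁴ = 3.986×10¹⁴ m³/s².
r₁ = 6371 + 207.3 = 6578.3 km = 6.5783×10⁶ m.
r₂ = 6371 + 14840 = 21211 km = 2.1211×10⁷ m.
Transfer ellipse a_t = (r₁ + r₂)/2 = 1.389×10⁷ m.
At r₁: circular v_c1 = √(μ/r₁) = 7784 m/s; transfer-perigee v_p = √[μ(2/r₁ − 1/a_t)] = 9617 m/s.
At r₂: circular v_c2 = √(μ/r₂) = 4335 m/s; transfer-apogee v_a = √[μ(2/r₂ − 1/a_t)] = 2983 m/s.
Δv₂ = v_c2 − v_a = 1352 m/s.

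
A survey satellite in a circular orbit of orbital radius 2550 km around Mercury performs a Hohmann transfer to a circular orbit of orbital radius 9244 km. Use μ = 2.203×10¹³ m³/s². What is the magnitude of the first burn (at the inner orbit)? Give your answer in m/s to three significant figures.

Δv ≈ 741 m/s

r₁ = 2550 km = 2.550×10⁶ m.
r₂ = 9244 km = 9.244×10⁶ m.
Transfer ellipse a_t = (r₁ + r₂)/2 = 5.897×10⁶ m.
At r₁: circular v_c1 = √(μ/r₁) = 2939 m/s; transfer-periherm v_p = √[μ(2/r₁ − 1/a_t)] = 3680 m/s.
Δv₁ = v_p − v_c1 = 740.8 m/s.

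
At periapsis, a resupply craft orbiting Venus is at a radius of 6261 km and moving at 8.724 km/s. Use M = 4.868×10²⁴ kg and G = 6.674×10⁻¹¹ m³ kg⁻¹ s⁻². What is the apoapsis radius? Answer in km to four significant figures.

μ = GM = 6.674×10⁻¹¹ × 4.868×10²⁴ = 3.249×10¹⁴ m³/s².
r_p = 6.261×10⁶ m.
Specific energy ε = v²/2 − μ/r = -1.384×10⁷ J/kg, so a = −μ/(2ε) = 1.174×10⁷ m.
The apsides satisfy r_p + r_a = 2a, so the apoapsis radius is 2a − r_p = 1.722×10⁷ m = 17219 km.

apoapsis radius ≈ 17220 km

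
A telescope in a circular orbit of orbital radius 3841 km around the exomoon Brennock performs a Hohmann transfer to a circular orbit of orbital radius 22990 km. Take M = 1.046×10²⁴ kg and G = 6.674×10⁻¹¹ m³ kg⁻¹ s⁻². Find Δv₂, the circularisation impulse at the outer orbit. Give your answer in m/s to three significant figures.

Δv ≈ 810 m/s

μ = GM = 6.674×10⁻¹¹ × 1.046×10²⁴ = 6.981×10¹³ m³/s².
r₁ = 3841 km = 3.841×10⁶ m.
r₂ = 22990 km = 2.299×10⁷ m.
Transfer ellipse a_t = (r₁ + r₂)/2 = 1.342×10⁷ m.
At r₁: circular v_c1 = √(μ/r₁) = 4263 m/s; transfer-periapsis v_p = √[μ(2/r₁ − 1/a_t)] = 5581 m/s.
At r₂: circular v_c2 = √(μ/r₂) = 1743 m/s; transfer-apoapsis v_a = √[μ(2/r₂ − 1/a_t)] = 932.4 m/s.
Δv₂ = v_c2 − v_a = 810.2 m/s.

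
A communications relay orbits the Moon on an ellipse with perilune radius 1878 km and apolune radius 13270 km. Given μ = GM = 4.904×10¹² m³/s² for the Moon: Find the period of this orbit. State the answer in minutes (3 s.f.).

T ≈ 986 minutes

Semi-major axis a = (r_p + r_a)/2 = (1878.0 + 13270)/2 = 7574.0 km = 7.574×10⁶ m.
By Kepler's third law T = 2π√(a³/μ) = 2π × 9.413×10³ = 5.914×10⁴ s.
= 985.7 minutes.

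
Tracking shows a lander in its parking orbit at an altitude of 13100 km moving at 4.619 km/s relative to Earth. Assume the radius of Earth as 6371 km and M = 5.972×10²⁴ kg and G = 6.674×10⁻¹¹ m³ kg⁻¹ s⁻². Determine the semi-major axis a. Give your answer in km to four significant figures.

μ = GM = 6.674×10⁻¹¹ × 5.972×10²⁴ = 3.986×10¹⁴ m³/s².
r = 6371 + 13100 = 19471 km = 1.947×10⁷ m.
Specific orbital energy ε = v²/2 − μ/r = (4619)²/2 − 3.986×10¹⁴/1.947×10⁷ = -9.802×10⁶ J/kg.
Since ε = −μ/(2a), a = −μ/(2ε) = 2.033×10⁷ m = 20330 km.

a ≈ 20330 km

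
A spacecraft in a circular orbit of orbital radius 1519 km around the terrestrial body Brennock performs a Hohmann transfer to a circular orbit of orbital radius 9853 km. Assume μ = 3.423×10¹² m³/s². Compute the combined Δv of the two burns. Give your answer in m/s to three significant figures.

Δv_total ≈ 760 m/s

r₁ = 1519 km = 1.519×10⁶ m.
r₂ = 9853 km = 9.853×10⁶ m.
Transfer ellipse a_t = (r₁ + r₂)/2 = 5.686×10⁶ m.
At r₁: circular v_c1 = √(μ/r₁) = 1501 m/s; transfer-periapsis v_p = √[μ(2/r₁ − 1/a_t)] = 1976 m/s.
Δv₁ = v_p − v_c1 = 474.9 m/s.
At r₂: circular v_c2 = √(μ/r₂) = 589.4 m/s; transfer-apoapsis v_a = √[μ(2/r₂ − 1/a_t)] = 304.6 m/s.
Δv₂ = v_c2 − v_a = 284.8 m/s.
Total Δv = Δv₁ + Δv₂ = 759.7 m/s.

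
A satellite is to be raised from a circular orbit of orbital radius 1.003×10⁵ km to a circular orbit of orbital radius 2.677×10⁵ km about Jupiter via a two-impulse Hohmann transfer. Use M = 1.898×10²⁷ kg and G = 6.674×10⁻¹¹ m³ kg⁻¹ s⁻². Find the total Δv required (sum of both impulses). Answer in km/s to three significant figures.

Δv_total ≈ 13.0 km/s

μ = GM = 6.674×10⁻¹¹ × 1.898×10²⁷ = 1.267×10¹⁷ m³/s².
r₁ = 1.003×10⁵ km = 1.003×10⁸ m.
r₂ = 2.677×10⁵ km = 2.677×10⁸ m.
Transfer ellipse a_t = (r₁ + r₂)/2 = 1.840×10⁸ m.
At r₁: circular v_c1 = √(μ/r₁) = 35540 m/s; transfer-perijove v_p = √[μ(2/r₁ − 1/a_t)] = 42870 m/s.
Δv₁ = v_p − v_c1 = 7327 m/s.
At r₂: circular v_c2 = √(μ/r₂) = 21750 m/s; transfer-apojove v_a = √[μ(2/r₂ − 1/a_t)] = 16060 m/s.
Δv₂ = v_c2 − v_a = 5692 m/s.
Total Δv = Δv₁ + Δv₂ = 13020 m/s = 13.02 km/s.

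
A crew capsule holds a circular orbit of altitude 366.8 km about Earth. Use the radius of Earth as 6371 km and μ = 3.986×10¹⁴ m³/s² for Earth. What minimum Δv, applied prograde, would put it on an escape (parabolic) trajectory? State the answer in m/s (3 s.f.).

r = 6371 + 366.8 = 6737.8 km = 6.7378×10⁶ m.
Circular speed v_c = √(μ/r) = 7691 m/s.
Escape speed v_esc = √(2μ/r) = √2 × v_c = 10880 m/s.
Δv = v_esc − v_c = 3186 m/s.

Δv ≈ 3190 m/s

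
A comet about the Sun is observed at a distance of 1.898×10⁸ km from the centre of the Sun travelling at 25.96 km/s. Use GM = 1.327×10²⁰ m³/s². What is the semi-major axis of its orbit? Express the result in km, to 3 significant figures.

r = 1.898×10¹¹ m.
Specific orbital energy ε = v²/2 − μ/r = (25960)²/2 − 1.327×10²⁰/1.898×10¹¹ = -3.622×10⁸ J/kg.
Since ε = −μ/(2a), a = −μ/(2ε) = 1.832×10¹¹ m = 1.8319×10⁸ km.

a ≈ 1.83×10⁸ km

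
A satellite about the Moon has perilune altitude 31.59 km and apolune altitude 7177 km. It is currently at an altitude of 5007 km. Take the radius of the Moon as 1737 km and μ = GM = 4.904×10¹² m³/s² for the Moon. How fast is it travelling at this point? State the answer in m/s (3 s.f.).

r_p = 1737 + 31.59 = 1768.6 km = 1.7686×10⁶ m.
r_a = 1737 + 7177 = 8914.0 km = 8.9140×10⁶ m.
r = 1737 + 5007 = 6744.0 km = 6.744×10⁶ m.
Semi-major axis a = (r_p + r_a)/2 = 5341.3 km = 5.341×10⁶ m.
Vis-viva: v² = μ(2/r − 1/a) = 4.904×10¹² × (2.966×10⁻⁷ − 1.872×10⁻⁷) = 5.362×10⁵ m²/s².
v = 732.3 m/s.

v ≈ 732 m/s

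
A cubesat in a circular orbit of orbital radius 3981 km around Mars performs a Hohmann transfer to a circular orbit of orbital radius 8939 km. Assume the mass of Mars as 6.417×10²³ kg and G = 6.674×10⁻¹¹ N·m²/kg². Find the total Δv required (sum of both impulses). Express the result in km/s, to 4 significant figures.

μ = GM = 6.674×10⁻¹¹ × 6.417×10²³ = 4.283×10¹³ m³/s².
r₁ = 3981 km = 3.981×10⁶ m.
r₂ = 8939 km = 8.939×10⁶ m.
Transfer ellipse a_t = (r₁ + r₂)/2 = 6.460×10⁶ m.
At r₁: circular v_c1 = √(μ/r₁) = 3280 m/s; transfer-periapsis v_p = √[μ(2/r₁ − 1/a_t)] = 3858 m/s.
Δv₁ = v_p − v_c1 = 578.3 m/s.
At r₂: circular v_c2 = √(μ/r₂) = 2189 m/s; transfer-apoapsis v_a = √[μ(2/r₂ − 1/a_t)] = 1718 m/s.
Δv₂ = v_c2 − v_a = 470.6 m/s.
Total Δv = Δv₁ + Δv₂ = 1049 m/s = 1.049 km/s.

Δv_total ≈ 1.049 km/s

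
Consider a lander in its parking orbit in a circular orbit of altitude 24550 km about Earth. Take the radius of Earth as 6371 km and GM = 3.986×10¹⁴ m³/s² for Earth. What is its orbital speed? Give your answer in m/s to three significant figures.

r = 6371 + 24550 = 30921 km = 3.0921×10⁷ m.
For a circular orbit v = √(μ/r) = √(3.986×10¹⁴ / 3.092×10⁷) = √(1.289×10⁷) = 3590 m/s.

v ≈ 3590 m/s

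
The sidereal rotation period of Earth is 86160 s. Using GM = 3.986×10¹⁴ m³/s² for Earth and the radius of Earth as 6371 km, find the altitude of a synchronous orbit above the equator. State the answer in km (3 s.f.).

A synchronous orbit has period T, so by Kepler's third law a = (μT²/4π²)^(1/3).
μT²/4π² = 3.986×10¹⁴ × (8.616×10⁴)² / 39.48 = 7.495×10²² m³.
a = 4.216×10⁷ m = 42163 km.
Altitude h = a − R = 42163 − 6371 = 35792 km.

h_sync ≈ 35800 km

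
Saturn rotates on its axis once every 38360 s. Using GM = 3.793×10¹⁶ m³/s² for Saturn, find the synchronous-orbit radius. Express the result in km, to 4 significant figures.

r_sync ≈ 1.122×10⁵ km

A synchronous orbit has period T, so by Kepler's third law a = (μT²/4π²)^(1/3).
μT²/4π² = 3.793×10¹⁶ × (3.836×10⁴)² / 39.48 = 1.414×10²⁴ m³.
a = 1.122×10⁸ m = 1.1223×10⁵ km.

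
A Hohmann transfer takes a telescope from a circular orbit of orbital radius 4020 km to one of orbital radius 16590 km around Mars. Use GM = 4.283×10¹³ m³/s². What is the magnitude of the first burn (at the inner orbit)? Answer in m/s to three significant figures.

r₁ = 4020 km = 4.020×10⁶ m.
r₂ = 16590 km = 1.659×10⁷ m.
Transfer ellipse a_t = (r₁ + r₂)/2 = 1.030×10⁷ m.
At r₁: circular v_c1 = √(μ/r₁) = 3264 m/s; transfer-periapsis v_p = √[μ(2/r₁ − 1/a_t)] = 4142 m/s.
Δv₁ = v_p − v_c1 = 877.4 m/s.

Δv ≈ 877 m/s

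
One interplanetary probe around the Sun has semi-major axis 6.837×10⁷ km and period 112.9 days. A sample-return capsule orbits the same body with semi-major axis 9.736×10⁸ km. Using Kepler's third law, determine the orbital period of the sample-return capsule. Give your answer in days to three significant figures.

Kepler's third law: T² ∝ a³, so T₂ = T₁ (a₂/a₁)^(3/2).
a₂/a₁ = 14.24, (a₂/a₁)^(3/2) = 53.74.
T₂ = 112.9 × 53.74 = 6067 days.

T₂ ≈ 6070 days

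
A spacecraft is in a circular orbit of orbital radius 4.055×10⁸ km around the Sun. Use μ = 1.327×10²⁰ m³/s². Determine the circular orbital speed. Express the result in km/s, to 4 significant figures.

r = 4.055×10⁸ km = 4.055×10¹¹ m.
For a circular orbit v = √(μ/r) = √(1.327×10²⁰ / 4.055×10¹¹) = √(3.273×10⁸) = 18090 m/s.
That is 18.09 km/s.

v ≈ 18.09 km/s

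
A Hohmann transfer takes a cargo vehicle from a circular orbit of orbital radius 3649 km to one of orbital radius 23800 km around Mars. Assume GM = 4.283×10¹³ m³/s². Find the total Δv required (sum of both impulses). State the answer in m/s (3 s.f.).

r₁ = 3649 km = 3.649×10⁶ m.
r₂ = 23800 km = 2.380×10⁷ m.
Transfer ellipse a_t = (r₁ + r₂)/2 = 1.372×10⁷ m.
At r₁: circular v_c1 = √(μ/r₁) = 3426 m/s; transfer-periapsis v_p = √[μ(2/r₁ − 1/a_t)] = 4512 m/s.
Δv₁ = v_p − v_c1 = 1086 m/s.
At r₂: circular v_c2 = √(μ/r₂) = 1341 m/s; transfer-apoapsis v_a = √[μ(2/r₂ − 1/a_t)] = 691.7 m/s.
Δv₂ = v_c2 − v_a = 649.8 m/s.
Total Δv = Δv₁ + Δv₂ = 1735 m/s.

Δv_total ≈ 1740 m/s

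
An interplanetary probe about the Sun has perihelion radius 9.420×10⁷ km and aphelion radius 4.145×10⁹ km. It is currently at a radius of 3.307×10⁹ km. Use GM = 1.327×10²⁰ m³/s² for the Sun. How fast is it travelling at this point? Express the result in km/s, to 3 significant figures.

Semi-major axis a = (r_p + r_a)/2 = 2.1196×10⁹ km = 2.120×10¹² m.
Vis-viva: v² = μ(2/r − 1/a) = 1.327×10²⁰ × (6.048×10⁻¹³ − 4.718×10⁻¹³) = 1.765×10⁷ m²/s².
v = 4201 m/s = 4.201 km/s.

v ≈ 4.20 km/s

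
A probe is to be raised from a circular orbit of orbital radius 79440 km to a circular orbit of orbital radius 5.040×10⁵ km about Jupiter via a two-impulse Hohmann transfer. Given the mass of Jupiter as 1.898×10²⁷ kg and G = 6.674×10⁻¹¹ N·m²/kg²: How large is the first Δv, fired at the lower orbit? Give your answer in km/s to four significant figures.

μ = GM = 6.674×10⁻¹¹ × 1.898×10²⁷ = 1.267×10¹⁷ m³/s².
r₁ = 79440 km = 7.944×10⁷ m.
r₂ = 5.040×10⁵ km = 5.040×10⁸ m.
Transfer ellipse a_t = (r₁ + r₂)/2 = 2.917×10⁸ m.
At r₁: circular v_c1 = √(μ/r₁) = 39930 m/s; transfer-perijove v_p = √[μ(2/r₁ − 1/a_t)] = 52490 m/s.
Δv₁ = v_p − v_c1 = 12560 m/s.
= 12.56 km/s.

Δv ≈ 12.56 km/s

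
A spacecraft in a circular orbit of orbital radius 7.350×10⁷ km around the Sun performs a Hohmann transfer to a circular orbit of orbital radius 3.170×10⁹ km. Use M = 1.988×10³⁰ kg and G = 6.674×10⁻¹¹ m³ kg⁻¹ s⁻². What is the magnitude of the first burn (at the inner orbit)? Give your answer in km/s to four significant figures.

μ = GM = 6.674×10⁻¹¹ × 1.988×10³⁰ = 1.327×10²⁰ m³/s².
r₁ = 7.350×10⁷ km = 7.350×10¹⁰ m.
r₂ = 3.170×10⁹ km = 3.170×10¹² m.
Transfer ellipse a_t = (r₁ + r₂)/2 = 1.622×10¹² m.
At r₁: circular v_c1 = √(μ/r₁) = 42490 m/s; transfer-perihelion v_p = √[μ(2/r₁ − 1/a_t)] = 59400 m/s.
Δv₁ = v_p − v_c1 = 16910 m/s.
= 16.91 km/s.

Δv ≈ 16.91 km/s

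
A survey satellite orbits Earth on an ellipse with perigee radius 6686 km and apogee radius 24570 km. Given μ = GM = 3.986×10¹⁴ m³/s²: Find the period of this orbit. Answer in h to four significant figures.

Semi-major axis a = (r_p + r_a)/2 = (6686.0 + 24570)/2 = 15628 km = 1.563×10⁷ m.
By Kepler's third law T = 2π√(a³/μ) = 2π × 3.094×10³ = 1.944×10⁴ s.
= 5.401 h.

T ≈ 5.401 h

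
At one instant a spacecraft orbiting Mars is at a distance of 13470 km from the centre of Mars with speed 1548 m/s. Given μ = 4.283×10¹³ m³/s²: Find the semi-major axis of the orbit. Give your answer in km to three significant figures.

a ≈ 10800 km

r = 1.347×10⁷ m.
Vis-viva rearranged: 1/a = 2/r − v²/μ = 1.485×10⁻⁷ − 5.595×10⁻⁸ = 9.253×10⁻⁸ m⁻¹.
a = 1.081×10⁷ m = 10807 km.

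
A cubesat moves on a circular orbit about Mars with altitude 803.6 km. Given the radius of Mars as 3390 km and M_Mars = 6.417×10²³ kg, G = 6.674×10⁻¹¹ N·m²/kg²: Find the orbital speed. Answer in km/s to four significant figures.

v ≈ 3.196 km/s

μ = GM = 6.674×10⁻¹¹ × 6.417×10²³ = 4.283×10¹³ m³/s².
r = 3390 + 803.6 = 4193.6 km = 4.1936×10⁶ m.
For a circular orbit v = √(μ/r) = √(4.283×10¹³ / 4.194×10⁶) = √(1.021×10⁷) = 3196 m/s.
That is 3.196 km/s.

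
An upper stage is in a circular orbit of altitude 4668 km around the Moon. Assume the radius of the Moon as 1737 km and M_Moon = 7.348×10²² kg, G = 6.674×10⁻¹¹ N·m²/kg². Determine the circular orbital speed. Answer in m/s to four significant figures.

v ≈ 875.0 m/s

μ = GM = 6.674×10⁻¹¹ × 7.348×10²² = 4.904×10¹² m³/s².
r = 1737 + 4668 = 6405.0 km = 6.4050×10⁶ m.
For a circular orbit v = √(μ/r) = √(4.904×10¹² / 6.405×10⁶) = √(7.657×10⁵) = 875.0 m/s.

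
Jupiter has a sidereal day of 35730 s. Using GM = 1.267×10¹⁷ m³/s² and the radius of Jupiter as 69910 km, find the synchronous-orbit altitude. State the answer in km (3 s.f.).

A synchronous orbit has period T, so by Kepler's third law a = (μT²/4π²)^(1/3).
μT²/4π² = 1.267×10¹⁷ × (3.573×10⁴)² / 39.48 = 4.097×10²⁴ m³.
a = 1.600×10⁸ m = 1.6002×10⁵ km.
Altitude h = a − R = 1.6002×10⁵ − 69910 = 90105 km.

h_sync ≈ 90100 km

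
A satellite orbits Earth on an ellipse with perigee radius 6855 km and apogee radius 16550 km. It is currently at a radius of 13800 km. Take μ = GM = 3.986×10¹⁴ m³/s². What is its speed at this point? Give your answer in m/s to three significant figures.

Semi-major axis a = (r_p + r_a)/2 = 11702 km = 1.170×10⁷ m.
Vis-viva: v² = μ(2/r − 1/a) = 3.986×10¹⁴ × (1.449×10⁻⁷ − 8.545×10⁻⁸) = 2.371×10⁷ m²/s².
v = 4869 m/s.

v ≈ 4870 m/s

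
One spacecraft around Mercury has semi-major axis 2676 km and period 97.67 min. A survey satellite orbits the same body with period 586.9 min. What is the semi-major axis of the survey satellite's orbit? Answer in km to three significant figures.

a₂ ≈ 8840 km

Kepler's third law: a³ ∝ T², so a₂ = a₁ (T₂/T₁)^(2/3).
T₂/T₁ = 6.009, (T₂/T₁)^(2/3) = 3.305.
a₂ = 2676 × 3.305 = 8845 km.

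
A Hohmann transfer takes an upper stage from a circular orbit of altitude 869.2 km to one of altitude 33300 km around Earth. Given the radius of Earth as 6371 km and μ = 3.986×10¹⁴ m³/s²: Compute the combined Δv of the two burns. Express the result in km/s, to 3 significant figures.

Δv_total ≈ 3.64 km/s

r₁ = 6371 + 869.2 = 7240.2 km = 7.2402×10⁶ m.
r₂ = 6371 + 33300 = 39671 km = 3.9671×10⁷ m.
Transfer ellipse a_t = (r₁ + r₂)/2 = 2.346×10⁷ m.
At r₁: circular v_c1 = √(μ/r₁) = 7420 m/s; transfer-perigee v_p = √[μ(2/r₁ − 1/a_t)] = 9650 m/s.
Δv₁ = v_p − v_c1 = 2230 m/s.
At r₂: circular v_c2 = √(μ/r₂) = 3170 m/s; transfer-apogee v_a = √[μ(2/r₂ − 1/a_t)] = 1761 m/s.
Δv₂ = v_c2 − v_a = 1409 m/s.
Total Δv = Δv₁ + Δv₂ = 3638 m/s = 3.638 km/s.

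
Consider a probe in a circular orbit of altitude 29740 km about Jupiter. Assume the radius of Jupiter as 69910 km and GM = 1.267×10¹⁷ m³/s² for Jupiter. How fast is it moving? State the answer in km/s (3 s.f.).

v ≈ 35.7 km/s

r = 69910 + 29740 = 99650 km = 9.9650×10⁷ m.
For a circular orbit v = √(μ/r) = √(1.267×10¹⁷ / 9.965×10⁷) = √(1.271×10⁹) = 35660 m/s.
That is 35.66 km/s.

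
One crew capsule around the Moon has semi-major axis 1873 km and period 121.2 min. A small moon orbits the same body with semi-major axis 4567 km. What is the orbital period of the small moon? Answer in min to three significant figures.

Kepler's third law: T² ∝ a³, so T₂ = T₁ (a₂/a₁)^(3/2).
a₂/a₁ = 2.438, (a₂/a₁)^(3/2) = 3.807.
T₂ = 121.2 × 3.807 = 461.5 min.

T₂ ≈ 461 min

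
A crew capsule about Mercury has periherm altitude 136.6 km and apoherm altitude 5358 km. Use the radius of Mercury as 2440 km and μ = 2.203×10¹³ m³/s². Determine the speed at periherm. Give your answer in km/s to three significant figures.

v ≈ 3.59 km/s

r_p = 2440 + 136.6 = 2576.6 km = 2.5766×10⁶ m.
r_a = 2440 + 5358 = 7798.0 km = 7.7980×10⁶ m.
Semi-major axis a = (r_p + r_a)/2 = 5187.3 km = 5.187×10⁶ m.
Vis-viva: v² = μ(2/r − 1/a) = 2.203×10¹³ × (7.762×10⁻⁷ − 1.928×10⁻⁷) = 1.285×10⁷ m²/s².
v = 3585 m/s = 3.585 km/s.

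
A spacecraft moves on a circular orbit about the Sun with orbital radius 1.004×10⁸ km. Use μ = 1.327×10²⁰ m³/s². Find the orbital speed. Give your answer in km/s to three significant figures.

v ≈ 36.4 km/s

r = 1.004×10⁸ km = 1.004×10¹¹ m.
For a circular orbit v = √(μ/r) = √(1.327×10²⁰ / 1.004×10¹¹) = √(1.322×10⁹) = 36360 m/s.
That is 36.36 km/s.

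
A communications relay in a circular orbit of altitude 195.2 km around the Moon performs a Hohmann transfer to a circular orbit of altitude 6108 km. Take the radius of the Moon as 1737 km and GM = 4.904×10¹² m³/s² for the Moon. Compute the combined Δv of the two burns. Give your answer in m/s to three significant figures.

r₁ = 1737 + 195.2 = 1932.2 km = 1.9322×10⁶ m.
r₂ = 1737 + 6108 = 7845.0 km = 7.8450×10⁶ m.
Transfer ellipse a_t = (r₁ + r₂)/2 = 4.889×10⁶ m.
At r₁: circular v_c1 = √(μ/r₁) = 1593 m/s; transfer-perilune v_p = √[μ(2/r₁ − 1/a_t)] = 2018 m/s.
Δv₁ = v_p − v_c1 = 425.0 m/s.
At r₂: circular v_c2 = √(μ/r₂) = 790.6 m/s; transfer-apolune v_a = √[μ(2/r₂ − 1/a_t)] = 497.1 m/s.
Δv₂ = v_c2 − v_a = 293.6 m/s.
Total Δv = Δv₁ + Δv₂ = 718.6 m/s.

Δv_total ≈ 719 m/s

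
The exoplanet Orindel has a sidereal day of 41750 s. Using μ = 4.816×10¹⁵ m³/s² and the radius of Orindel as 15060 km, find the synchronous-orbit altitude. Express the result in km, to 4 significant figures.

A synchronous orbit has period T, so by Kepler's third law a = (μT²/4π²)^(1/3).
μT²/4π² = 4.816×10¹⁵ × (4.175×10⁴)² / 39.48 = 2.126×10²³ m³.
a = 5.969×10⁷ m = 59687 km.
Altitude h = a − R = 59687 − 15060 = 44627 km.

h_sync ≈ 44630 km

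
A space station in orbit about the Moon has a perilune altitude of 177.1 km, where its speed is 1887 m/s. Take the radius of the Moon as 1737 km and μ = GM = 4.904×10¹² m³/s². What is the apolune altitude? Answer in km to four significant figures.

apolune altitude ≈ 2623 km

r_p = 1737 + 177.1 = 1914.1 km = 1.914×10⁶ m.
Specific energy ε = v²/2 − μ/r = -7.817×10⁵ J/kg, so a = −μ/(2ε) = 3.137×10⁶ m.
The apsides satisfy r_p + r_a = 2a, so the apolune radius is 2a − r_p = 4.360×10⁶ m = 4359.8 km.
Apolune altitude = 4359.8 − 1737 = 2622.8 km.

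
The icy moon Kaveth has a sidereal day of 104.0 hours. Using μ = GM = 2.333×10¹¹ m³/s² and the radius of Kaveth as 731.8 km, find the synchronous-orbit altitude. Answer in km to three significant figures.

h_sync ≈ 8660 km

T = 104.0 hours = 3.744×10⁵ s.
A synchronous orbit has period T, so by Kepler's third law a = (μT²/4π²)^(1/3).
μT²/4π² = 2.333×10¹¹ × (3.744×10⁵)² / 39.48 = 8.284×10²⁰ m³.
a = 9.392×10⁶ m = 9391.7 km.
Altitude h = a − R = 9391.7 − 731.8 = 8659.9 km.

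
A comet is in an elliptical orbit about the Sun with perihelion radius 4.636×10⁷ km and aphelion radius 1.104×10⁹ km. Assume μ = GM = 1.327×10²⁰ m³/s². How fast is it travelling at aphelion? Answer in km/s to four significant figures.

Semi-major axis a = (r_p + r_a)/2 = 5.7518×10⁸ km = 5.752×10¹¹ m.
Vis-viva: v² = μ(2/r − 1/a) = 1.327×10²⁰ × (1.812×10⁻¹² − 1.739×10⁻¹²) = 9.688×10⁶ m²/s².
v = 3113 m/s = 3.113 km/s.

v ≈ 3.113 km/s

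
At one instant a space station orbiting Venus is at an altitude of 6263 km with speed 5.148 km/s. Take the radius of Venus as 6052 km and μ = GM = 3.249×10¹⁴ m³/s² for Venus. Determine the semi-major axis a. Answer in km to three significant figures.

a ≈ 12400 km

r = 6052 + 6263 = 12315 km = 1.232×10⁷ m.
Specific orbital energy ε = v²/2 − μ/r = (5148)²/2 − 3.249×10¹⁴/1.232×10⁷ = -1.313×10⁷ J/kg.
Since ε = −μ/(2a), a = −μ/(2ε) = 1.237×10⁷ m = 12371 km.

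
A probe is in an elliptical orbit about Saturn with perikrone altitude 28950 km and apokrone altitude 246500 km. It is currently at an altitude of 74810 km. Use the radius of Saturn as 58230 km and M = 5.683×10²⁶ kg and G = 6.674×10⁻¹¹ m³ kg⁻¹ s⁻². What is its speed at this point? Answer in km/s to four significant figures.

v ≈ 19.41 km/s

μ = GM = 6.674×10⁻¹¹ × 5.683×10²⁶ = 3.793×10¹⁶ m³/s².
r_p = 58230 + 28950 = 87180 km = 8.7180×10⁷ m.
r_a = 58230 + 246500 = 304730 km = 3.0473×10⁸ m.
r = 58230 + 74810 = 1.3304×10⁵ km = 1.330×10⁸ m.
Semi-major axis a = (r_p + r_a)/2 = 1.9596×10⁵ km = 1.960×10⁸ m.
Vis-viva: v² = μ(2/r − 1/a) = 3.793×10¹⁶ × (1.503×10⁻⁸ − 5.103×10⁻⁹) = 3.766×10⁸ m²/s².
v = 19410 m/s = 19.41 km/s.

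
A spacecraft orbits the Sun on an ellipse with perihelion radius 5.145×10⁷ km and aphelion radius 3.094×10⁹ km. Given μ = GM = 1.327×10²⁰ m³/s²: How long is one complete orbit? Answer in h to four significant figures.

Semi-major axis a = (r_p + r_a)/2 = (5.1450×10⁷ + 3.0940×10⁹)/2 = 1.5727×10⁹ km = 1.573×10¹² m.
By Kepler's third law T = 2π√(a³/μ) = 2π × 1.712×10⁸ = 1.076×10⁹ s.
= 2.988×10⁵ h.

T ≈ 298800 h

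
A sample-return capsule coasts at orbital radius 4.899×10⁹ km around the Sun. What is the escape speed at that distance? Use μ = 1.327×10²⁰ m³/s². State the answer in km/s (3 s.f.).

v_esc ≈ 7.36 km/s

r = 4.899×10⁹ km = 4.899×10¹² m.
Escape speed v_esc = √(2μ/r) = √(2 × 1.327×10²⁰ / 4.899×10¹²) = √(5.417×10⁷) = 7360 m/s.
= 7.360 km/s.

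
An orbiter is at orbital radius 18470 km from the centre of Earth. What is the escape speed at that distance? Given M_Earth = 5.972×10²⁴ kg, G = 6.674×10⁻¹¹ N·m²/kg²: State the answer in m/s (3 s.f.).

μ = GM = 6.674×10⁻¹¹ × 5.972×10²⁴ = 3.986×10¹⁴ m³/s².
r = 18470 km = 1.847×10⁷ m.
Escape speed v_esc = √(2μ/r) = √(2 × 3.986×10¹⁴ / 1.847×10⁷) = √(4.316×10⁷) = 6570 m/s.

v_esc ≈ 6570 m/s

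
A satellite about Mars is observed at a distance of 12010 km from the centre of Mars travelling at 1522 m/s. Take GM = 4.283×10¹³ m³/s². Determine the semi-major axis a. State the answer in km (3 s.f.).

a ≈ 8890 km

r = 1.201×10⁷ m.
Vis-viva rearranged: 1/a = 2/r − v²/μ = 1.665×10⁻⁷ − 5.409×10⁻⁸ = 1.124×10⁻⁷ m⁻¹.
a = 8.893×10⁶ m = 8893.4 km.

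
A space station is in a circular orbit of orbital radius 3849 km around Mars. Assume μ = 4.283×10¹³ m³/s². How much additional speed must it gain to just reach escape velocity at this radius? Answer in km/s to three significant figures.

Δv ≈ 1.38 km/s

r = 3849 km = 3.849×10⁶ m.
Circular speed v_c = √(μ/r) = 3336 m/s.
Escape speed v_esc = √(2μ/r) = √2 × v_c = 4718 m/s.
Δv = v_esc − v_c = 1382 m/s = 1.382 km/s.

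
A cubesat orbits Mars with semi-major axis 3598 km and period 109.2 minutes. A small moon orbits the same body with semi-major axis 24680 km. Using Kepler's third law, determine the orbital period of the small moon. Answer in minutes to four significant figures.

Kepler's third law: T² ∝ a³, so T₂ = T₁ (a₂/a₁)^(3/2).
a₂/a₁ = 6.859, (a₂/a₁)^(3/2) = 17.96.
T₂ = 109.2 × 17.96 = 1962 minutes.

T₂ ≈ 1962 minutes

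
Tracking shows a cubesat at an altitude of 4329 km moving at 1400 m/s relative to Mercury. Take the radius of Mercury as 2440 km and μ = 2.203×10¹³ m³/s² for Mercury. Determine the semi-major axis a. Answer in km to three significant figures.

a ≈ 4840 km

r = 2440 + 4329 = 6769.0 km = 6.769×10⁶ m.
Specific orbital energy ε = v²/2 − μ/r = (1400)²/2 − 2.203×10¹³/6.769×10⁶ = -2.275×10⁶ J/kg.
Since ε = −μ/(2a), a = −μ/(2ε) = 4.843×10⁶ m = 4842.7 km.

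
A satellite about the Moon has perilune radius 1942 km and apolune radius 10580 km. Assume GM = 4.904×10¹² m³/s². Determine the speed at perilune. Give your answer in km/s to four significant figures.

v ≈ 2.066 km/s

Semi-major axis a = (r_p + r_a)/2 = 6261.0 km = 6.261×10⁶ m.
Vis-viva: v² = μ(2/r − 1/a) = 4.904×10¹² × (1.030×10⁻⁶ − 1.597×10⁻⁷) = 4.267×10⁶ m²/s².
v = 2066 m/s = 2.066 km/s.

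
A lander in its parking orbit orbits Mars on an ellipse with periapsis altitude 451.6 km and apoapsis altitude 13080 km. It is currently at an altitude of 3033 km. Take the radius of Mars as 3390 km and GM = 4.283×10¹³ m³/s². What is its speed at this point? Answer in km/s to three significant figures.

r_p = 3390 + 451.6 = 3841.6 km = 3.8416×10⁶ m.
r_a = 3390 + 13080 = 16470 km = 1.6470×10⁷ m.
r = 3390 + 3033 = 6423.0 km = 6.423×10⁶ m.
Semi-major axis a = (r_p + r_a)/2 = 10156 km = 1.016×10⁷ m.
Vis-viva: v² = μ(2/r − 1/a) = 4.283×10¹³ × (3.114×10⁻⁷ − 9.847×10⁻⁸) = 9.119×10⁶ m²/s².
v = 3020 m/s = 3.020 km/s.

v ≈ 3.02 km/s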